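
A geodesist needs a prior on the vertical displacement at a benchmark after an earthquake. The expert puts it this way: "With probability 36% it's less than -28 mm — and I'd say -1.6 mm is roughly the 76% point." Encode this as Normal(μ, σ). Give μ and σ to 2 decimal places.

The p-quantile of Normal(μ,σ) is μ + z_p·σ, with z_{0.36} = -0.3585 and z_{0.76} = 0.7063.
Eliminate σ: μ = (z₂·x₁ − z₁·x₂)/(z₂ − z₁) = (0.7063·-28 − (-0.3585)·-1.6)/1.065 = -19.11.
Then σ = (x₂ − x₁)/(z₂ − z₁) = (-1.6 − -28)/1.065 = 24.79.

μ = -19.11, σ = 24.79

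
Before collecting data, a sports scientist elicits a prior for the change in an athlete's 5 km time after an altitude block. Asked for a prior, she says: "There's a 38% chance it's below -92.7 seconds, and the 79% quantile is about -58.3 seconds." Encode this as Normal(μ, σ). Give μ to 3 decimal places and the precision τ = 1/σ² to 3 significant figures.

For Normal(μ,σ), the p-quantile is μ + z_p·σ. Here z_{0.38} = -0.3055, z_{0.79} = 0.8064.
So -92.7 = μ − 0.3055σ and -58.3 = μ + 0.8064σ.
Subtracting: σ = (-58.3 − -92.7)/(0.8064 − (-0.3055)) = 30.938.
Then μ = -92.7 − (-0.3055)·30.938 = -83.249.
Precision τ = 1/σ² = 1/30.94² = 0.00104.

μ = -83.249, τ = 0.00104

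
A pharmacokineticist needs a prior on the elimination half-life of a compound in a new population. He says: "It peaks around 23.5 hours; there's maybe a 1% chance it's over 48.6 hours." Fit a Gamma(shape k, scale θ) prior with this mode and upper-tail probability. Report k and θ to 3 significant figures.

k ≈ 10.2, θ ≈ 2.54

Gamma(k,θ) with k>1 has mode (k−1)θ, so θ = 23.5/(k−1).
Need P(X < 48.6) = 0.99 with θ tied to k this way. Start at k = 2, θ = 23.5: P(X<48.6) ≈ 0.612.
Too low — raise k to concentrate. Iterating converges to k ≈ 10.2.
Then θ = 23.5/(10.2−1) ≈ 2.54.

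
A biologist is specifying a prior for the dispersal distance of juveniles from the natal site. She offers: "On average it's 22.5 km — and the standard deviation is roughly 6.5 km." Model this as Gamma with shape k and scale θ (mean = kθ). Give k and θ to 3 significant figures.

For Gamma(k, scale θ): mean = kθ, variance = kθ², so CV = 1/√k.
CV = SD/mean = 6.5/22.5 = 0.2889, hence k = 1/CV² = 12.
Then θ = mean/k = 22.5/12 = 1.88.

k ≈ 12, θ ≈ 1.88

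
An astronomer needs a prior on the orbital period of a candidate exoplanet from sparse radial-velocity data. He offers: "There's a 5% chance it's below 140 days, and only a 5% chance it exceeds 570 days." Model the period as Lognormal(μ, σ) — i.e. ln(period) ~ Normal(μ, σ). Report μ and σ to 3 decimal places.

μ ≈ 5.644, σ ≈ 0.427

If T ~ Lognormal(μ,σ) then ln T ~ Normal(μ,σ), so the p-quantile of ln T is μ + z_p·σ.
ln(140) = 4.942 and ln(570) = 6.346; z_{0.05} = -1.645, z_{0.95} = 1.645.
σ = (6.346 − 4.942)/(1.645 − (-1.645)) = 0.427.
μ = 4.942 − (-1.645)·0.427 = 5.644.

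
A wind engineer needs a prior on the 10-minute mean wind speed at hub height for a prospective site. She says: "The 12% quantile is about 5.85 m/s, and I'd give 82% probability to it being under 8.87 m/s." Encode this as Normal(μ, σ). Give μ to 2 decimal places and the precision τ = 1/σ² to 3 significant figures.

μ = 7.55, τ = 0.479

The p-quantile of Normal(μ,σ) is μ + z_p·σ, with z_{0.12} = -1.175 and z_{0.82} = 0.9154.
Eliminate σ: μ = (z₂·x₁ − z₁·x₂)/(z₂ − z₁) = (0.9154·5.85 − (-1.175)·8.87)/2.09 = 7.55.
Then σ = (x₂ − x₁)/(z₂ − z₁) = (8.87 − 5.85)/2.09 = 1.44.
Precision τ = 1/σ² = 1/1.445² = 0.479.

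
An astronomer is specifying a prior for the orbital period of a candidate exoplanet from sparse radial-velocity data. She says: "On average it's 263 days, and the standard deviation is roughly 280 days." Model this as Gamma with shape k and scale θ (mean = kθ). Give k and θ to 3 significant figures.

For Gamma(k, scale θ): mean = kθ, variance = kθ², so CV = 1/√k.
CV = SD/mean = 280/263 = 1.065, hence k = 1/CV² = 0.882.
Then θ = mean/k = 263/0.882 = 298.

k ≈ 0.882, θ ≈ 298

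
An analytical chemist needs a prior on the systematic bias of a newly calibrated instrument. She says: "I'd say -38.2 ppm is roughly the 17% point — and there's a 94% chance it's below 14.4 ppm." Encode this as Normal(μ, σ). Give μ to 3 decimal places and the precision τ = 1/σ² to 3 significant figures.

For Normal(μ,σ), the p-quantile is μ + z_p·σ. Here z_{0.17} = -0.9542, z_{0.94} = 1.555.
So -38.2 = μ − 0.9542σ and 14.4 = μ + 1.555σ.
Subtracting: σ = (14.4 − -38.2)/(1.555 − (-0.9542)) = 20.965.
Then μ = -38.2 − (-0.9542)·20.965 = -18.196.
Precision τ = 1/σ² = 1/20.97² = 0.00228.

μ = -18.196, τ = 0.00228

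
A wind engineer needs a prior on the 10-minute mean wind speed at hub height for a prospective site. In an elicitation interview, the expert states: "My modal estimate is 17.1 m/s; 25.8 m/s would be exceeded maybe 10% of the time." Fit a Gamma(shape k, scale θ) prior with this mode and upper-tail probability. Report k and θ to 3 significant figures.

k ≈ 12, θ ≈ 1.55

Gamma(k,θ) with k>1 has mode (k−1)θ, so θ = 17.1/(k−1).
Need P(X < 25.8) = 0.9 with θ tied to k this way. Start at k = 2, θ = 17.1: P(X<25.8) ≈ 0.445.
Too low — raise k to concentrate. Iterating converges to k ≈ 12.
Then θ = 17.1/(12−1) ≈ 1.55.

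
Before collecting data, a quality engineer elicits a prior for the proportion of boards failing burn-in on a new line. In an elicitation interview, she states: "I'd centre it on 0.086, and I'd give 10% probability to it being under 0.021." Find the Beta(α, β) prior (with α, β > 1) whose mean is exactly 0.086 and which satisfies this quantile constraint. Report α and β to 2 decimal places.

With mean 0.086 fixed, write α = 0.086s, β = 0.914s where s = α+β.
Need P(θ < 0.021) = 0.1 under Beta(0.086s, 0.914s). Normal approximation: (q−m)/√(m(1−m)/s) ≈ z_{0.1} = -1.28, so s ≈ 0.086·0.914·(-1.28)²/(0.021−0.086)² = 30.6.
At s = 30.6: P(θ<0.021) ≈ 0.046. Adjusting to match 0.1 gives s ≈ 20.14.
So α = 0.086·20.14 ≈ 1.73, β = 0.914·20.14 ≈ 18.41.

α ≈ 1.73, β ≈ 18.41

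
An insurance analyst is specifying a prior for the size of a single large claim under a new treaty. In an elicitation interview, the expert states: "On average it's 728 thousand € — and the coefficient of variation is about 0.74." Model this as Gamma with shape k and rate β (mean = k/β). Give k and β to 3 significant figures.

For Gamma(k, rate β): mean = k/β, variance = k/β², so CV = 1/√k.
CV = 0.74, hence k = 1/CV² = 1.83.
Then β = k/mean = 1.83/728 = 0.00251.

k ≈ 1.83, β ≈ 0.00251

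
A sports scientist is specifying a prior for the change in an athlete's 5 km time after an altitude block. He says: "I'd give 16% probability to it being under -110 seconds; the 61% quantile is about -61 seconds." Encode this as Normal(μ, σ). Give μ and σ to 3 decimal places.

The p-quantile of Normal(μ,σ) is μ + z_p·σ, with z_{0.16} = -0.9945 and z_{0.61} = 0.2793.
Eliminate σ: μ = (z₂·x₁ − z₁·x₂)/(z₂ − z₁) = (0.2793·-110 − (-0.9945)·-61)/1.274 = -71.745.
Then σ = (x₂ − x₁)/(z₂ − z₁) = (-61 − -110)/1.274 = 38.468.

μ = -71.745, σ = 38.468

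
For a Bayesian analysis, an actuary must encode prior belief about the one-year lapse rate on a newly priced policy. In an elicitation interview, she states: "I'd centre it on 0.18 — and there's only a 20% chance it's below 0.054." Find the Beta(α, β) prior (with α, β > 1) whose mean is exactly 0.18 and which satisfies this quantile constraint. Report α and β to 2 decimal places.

α ≈ 1.13, β ≈ 5.13

With mean 0.18 fixed, write α = 0.18s, β = 0.82s where s = α+β.
Need P(θ < 0.054) = 0.2 under Beta(0.18s, 0.82s). Normal approximation: (q−m)/√(m(1−m)/s) ≈ z_{0.2} = -0.842, so s ≈ 0.18·0.82·(-0.842)²/(0.054−0.18)² = 6.6.
At s = 6.6: P(θ<0.054) ≈ 0.190. Adjusting to match 0.2 gives s ≈ 6.26.
So α = 0.18·6.26 ≈ 1.13, β = 0.82·6.26 ≈ 5.13.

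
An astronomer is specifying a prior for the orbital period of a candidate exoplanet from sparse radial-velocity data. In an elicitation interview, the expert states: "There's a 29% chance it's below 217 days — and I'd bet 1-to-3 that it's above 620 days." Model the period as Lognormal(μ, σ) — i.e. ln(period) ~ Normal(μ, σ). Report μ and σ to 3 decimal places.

If T ~ Lognormal(μ,σ) then ln T ~ Normal(μ,σ), so the p-quantile of ln T is μ + z_p·σ.
ln(217) = 5.38 and ln(620) = 6.43; z_{0.29} = -0.5534, z_{0.75} = 0.6745.
σ = (6.43 − 5.38)/(0.6745 − (-0.5534)) = 0.855.
μ = 5.38 − (-0.5534)·0.855 = 5.853.

μ ≈ 5.853, σ ≈ 0.855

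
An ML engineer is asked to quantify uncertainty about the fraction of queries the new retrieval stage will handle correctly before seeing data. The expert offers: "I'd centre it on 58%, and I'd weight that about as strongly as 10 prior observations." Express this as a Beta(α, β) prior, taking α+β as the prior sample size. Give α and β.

Under the effective-sample-size interpretation, Beta(α, β) has prior mean α/(α+β) and prior sample size α+β.
So α+β = 10 and α/(α+β) = 0.58, giving α = 0.58·10 = 5.8 and β = 10 − 5.8 = 4.2.

α = 5.8, β = 4.2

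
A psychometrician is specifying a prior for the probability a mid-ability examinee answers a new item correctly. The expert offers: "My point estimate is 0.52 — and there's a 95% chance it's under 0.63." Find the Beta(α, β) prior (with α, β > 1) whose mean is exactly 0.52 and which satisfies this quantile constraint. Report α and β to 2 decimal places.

With mean 0.52 fixed, write α = 0.52s, β = 0.48s where s = α+β.
Need P(θ < 0.63) = 0.95 under Beta(0.52s, 0.48s). Normal approximation: (q−m)/√(m(1−m)/s) ≈ z_{0.95} = 1.64, so s ≈ 0.52·0.48·(1.64)²/(0.63−0.52)² = 55.8.
At s = 55.8: P(θ<0.63) ≈ 0.952. Adjusting to match 0.95 gives s ≈ 54.52.
So α = 0.52·54.52 ≈ 28.35, β = 0.48·54.52 ≈ 26.17.

α ≈ 28.35, β ≈ 26.17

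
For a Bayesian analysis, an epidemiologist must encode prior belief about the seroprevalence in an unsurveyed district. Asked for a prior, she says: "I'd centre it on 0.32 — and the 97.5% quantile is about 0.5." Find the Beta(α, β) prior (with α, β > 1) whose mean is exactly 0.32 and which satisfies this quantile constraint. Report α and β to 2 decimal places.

With mean 0.32 fixed, write α = 0.32s, β = 0.68s where s = α+β.
Need P(θ < 0.5) = 0.975 under Beta(0.32s, 0.68s). Normal approximation: (q−m)/√(m(1−m)/s) ≈ z_{0.975} = 1.96, so s ≈ 0.32·0.68·(1.96)²/(0.5−0.32)² = 25.8.
At s = 25.8: P(θ<0.5) ≈ 0.970. Adjusting to match 0.975 gives s ≈ 28.09.
So α = 0.32·28.09 ≈ 8.99, β = 0.68·28.09 ≈ 19.10.

α ≈ 8.99, β ≈ 19.10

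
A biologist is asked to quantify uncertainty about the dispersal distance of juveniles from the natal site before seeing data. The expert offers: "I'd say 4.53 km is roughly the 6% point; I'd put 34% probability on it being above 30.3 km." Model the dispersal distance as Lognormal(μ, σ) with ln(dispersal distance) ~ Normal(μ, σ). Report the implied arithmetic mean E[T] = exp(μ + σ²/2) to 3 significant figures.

E[T] ≈ 32.4 km

If T ~ Lognormal(μ,σ) then ln T ~ Normal(μ,σ), so the p-quantile of ln T is μ + z_p·σ.
ln(4.53) = 1.511 and ln(30.3) = 3.411; z_{0.06} = -1.555, z_{0.66} = 0.4125.
σ = (3.411 − 1.511)/(0.4125 − (-1.555)) = 0.966.
μ = 1.511 − (-1.555)·0.966 = 3.013.
E[T] = exp(μ + σ²/2) = exp(3.013 + 0.4666) = 32.4 km.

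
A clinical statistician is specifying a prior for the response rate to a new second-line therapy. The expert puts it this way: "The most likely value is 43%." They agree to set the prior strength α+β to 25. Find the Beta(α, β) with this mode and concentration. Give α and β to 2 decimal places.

α = 10.89, β = 14.11

For α,β > 1 the Beta mode is (α−1)/(α+β−2). With α+β = 25, the mode is (α−1)/23.
Set (α−1)/23 = 0.43 → α = 1 + 0.43·23 = 10.89.
β = 25 − α = 14.11.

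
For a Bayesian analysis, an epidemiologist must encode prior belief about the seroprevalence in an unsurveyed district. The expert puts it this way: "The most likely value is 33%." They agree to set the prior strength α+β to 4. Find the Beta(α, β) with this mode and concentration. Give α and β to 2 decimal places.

α = 1.66, β = 2.34

For α,β > 1 the Beta mode is (α−1)/(α+β−2). With α+β = 4, the mode is (α−1)/2.
Set (α−1)/2 = 0.33 → α = 1 + 0.33·2 = 1.66.
β = 4 − α = 2.34.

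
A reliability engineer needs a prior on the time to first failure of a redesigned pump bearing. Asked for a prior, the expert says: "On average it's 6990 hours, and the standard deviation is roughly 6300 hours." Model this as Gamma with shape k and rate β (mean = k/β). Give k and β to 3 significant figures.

k ≈ 1.23, β ≈ 0.000176

For Gamma(k, rate β): mean = k/β, variance = k/β², so CV = 1/√k.
CV = SD/mean = 6300/6990 = 0.9013, hence k = 1/CV² = 1.23.
Then β = k/mean = 1.23/6990 = 0.000176.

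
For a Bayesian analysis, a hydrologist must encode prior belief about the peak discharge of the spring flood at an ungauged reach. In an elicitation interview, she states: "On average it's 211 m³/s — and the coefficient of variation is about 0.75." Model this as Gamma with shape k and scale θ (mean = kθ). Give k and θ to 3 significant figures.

k ≈ 1.78, θ ≈ 119

For Gamma(k, scale θ): mean = kθ, variance = kθ², so CV = 1/√k.
CV = 0.75, hence k = 1/CV² = 1.78.
Then θ = mean/k = 211/1.78 = 119.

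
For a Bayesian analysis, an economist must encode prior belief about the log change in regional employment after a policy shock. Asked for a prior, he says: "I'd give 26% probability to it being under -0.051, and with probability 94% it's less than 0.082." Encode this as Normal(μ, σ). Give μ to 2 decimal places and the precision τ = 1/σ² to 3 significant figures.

The p-quantile of Normal(μ,σ) is μ + z_p·σ, with z_{0.26} = -0.6433 and z_{0.94} = 1.555.
Eliminate σ: μ = (z₂·x₁ − z₁·x₂)/(z₂ − z₁) = (1.555·-0.051 − (-0.6433)·0.082)/2.198 = -0.01.
Then σ = (x₂ − x₁)/(z₂ − z₁) = (0.082 − -0.051)/2.198 = 0.06.
Precision τ = 1/σ² = 1/0.06051² = 273.

μ = -0.01, τ = 273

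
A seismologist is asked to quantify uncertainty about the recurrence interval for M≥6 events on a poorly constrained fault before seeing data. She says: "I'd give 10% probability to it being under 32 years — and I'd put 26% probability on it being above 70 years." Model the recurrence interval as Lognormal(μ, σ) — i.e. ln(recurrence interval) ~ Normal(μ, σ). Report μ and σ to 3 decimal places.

μ ≈ 3.987, σ ≈ 0.407

If T ~ Lognormal(μ,σ) then ln T ~ Normal(μ,σ), so the p-quantile of ln T is μ + z_p·σ.
ln(32) = 3.466 and ln(70) = 4.248; z_{0.1} = -1.282, z_{0.74} = 0.6433.
σ = (4.248 − 3.466)/(0.6433 − (-1.282)) = 0.407.
μ = 3.466 − (-1.282)·0.407 = 3.987.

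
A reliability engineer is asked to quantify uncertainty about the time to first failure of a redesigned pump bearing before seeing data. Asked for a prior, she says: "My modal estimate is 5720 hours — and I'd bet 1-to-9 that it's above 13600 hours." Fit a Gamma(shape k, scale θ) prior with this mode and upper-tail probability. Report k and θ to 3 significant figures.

Gamma(k,θ) with k>1 has mode (k−1)θ, so θ = 5720/(k−1).
Need P(X < 13600) = 0.9 with θ tied to k this way. Start at k = 2, θ = 5720: P(X<13600) ≈ 0.687.
Too low — raise k to concentrate. Iterating converges to k ≈ 3.56.
Then θ = 5720/(3.56−1) ≈ 2230.

k ≈ 3.56, θ ≈ 2230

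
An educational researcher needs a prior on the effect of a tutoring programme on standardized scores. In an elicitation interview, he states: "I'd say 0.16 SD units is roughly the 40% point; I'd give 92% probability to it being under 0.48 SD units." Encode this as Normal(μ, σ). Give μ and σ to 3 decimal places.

For Normal(μ,σ), the p-quantile is μ + z_p·σ. Here z_{0.4} = -0.2533, z_{0.92} = 1.405.
So 0.16 = μ − 0.2533σ and 0.48 = μ + 1.405σ.
Subtracting: σ = (0.48 − 0.16)/(1.405 − (-0.2533)) = 0.193.
Then μ = 0.16 − (-0.2533)·0.193 = 0.209.

μ = 0.209, σ = 0.193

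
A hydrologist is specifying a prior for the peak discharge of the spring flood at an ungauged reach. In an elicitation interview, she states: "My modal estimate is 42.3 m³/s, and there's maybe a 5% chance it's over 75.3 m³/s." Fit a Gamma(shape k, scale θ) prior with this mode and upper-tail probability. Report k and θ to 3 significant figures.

Gamma(k,θ) with k>1 has mode (k−1)θ, so θ = 42.3/(k−1).
Need P(X < 75.3) = 0.95 with θ tied to k this way. Start at k = 2, θ = 42.3: P(X<75.3) ≈ 0.531.
Too low — raise k to concentrate. Iterating converges to k ≈ 9.38.
Then θ = 42.3/(9.38−1) ≈ 5.05.

k ≈ 9.38, θ ≈ 5.05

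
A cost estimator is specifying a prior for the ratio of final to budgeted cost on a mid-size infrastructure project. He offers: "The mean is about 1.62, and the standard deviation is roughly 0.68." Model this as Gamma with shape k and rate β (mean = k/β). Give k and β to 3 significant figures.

For Gamma(k, rate β): mean = k/β, variance = k/β², so CV = 1/√k.
CV = SD/mean = 0.68/1.62 = 0.4198, hence k = 1/CV² = 5.68.
Then β = k/mean = 5.68/1.62 = 3.5.

k ≈ 5.68, β ≈ 3.5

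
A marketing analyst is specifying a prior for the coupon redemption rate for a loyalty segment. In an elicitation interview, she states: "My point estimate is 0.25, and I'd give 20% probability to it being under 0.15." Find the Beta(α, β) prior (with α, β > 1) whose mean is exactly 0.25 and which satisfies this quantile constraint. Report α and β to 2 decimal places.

With mean 0.25 fixed, write α = 0.25s, β = 0.75s where s = α+β.
Need P(θ < 0.15) = 0.2 under Beta(0.25s, 0.75s). Normal approximation: (q−m)/√(m(1−m)/s) ≈ z_{0.2} = -0.842, so s ≈ 0.25·0.75·(-0.842)²/(0.15−0.25)² = 13.3.
At s = 13.3: P(θ<0.15) ≈ 0.206. Adjusting to match 0.2 gives s ≈ 13.78.
So α = 0.25·13.78 ≈ 3.44, β = 0.75·13.78 ≈ 10.33.

α ≈ 3.44, β ≈ 10.33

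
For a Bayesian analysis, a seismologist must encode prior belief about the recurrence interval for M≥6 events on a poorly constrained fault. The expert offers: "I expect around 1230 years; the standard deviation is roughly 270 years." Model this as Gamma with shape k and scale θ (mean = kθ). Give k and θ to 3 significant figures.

For Gamma(k, scale θ): mean = kθ, variance = kθ², so CV = 1/√k.
CV = SD/mean = 270/1230 = 0.2195, hence k = 1/CV² = 20.8.
Then θ = mean/k = 1230/20.8 = 59.3.

k ≈ 20.8, θ ≈ 59.3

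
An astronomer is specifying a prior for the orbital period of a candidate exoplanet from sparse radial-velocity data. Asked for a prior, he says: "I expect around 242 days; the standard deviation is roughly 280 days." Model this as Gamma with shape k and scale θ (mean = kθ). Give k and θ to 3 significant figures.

For Gamma(k, scale θ): mean = kθ, variance = kθ², so CV = 1/√k.
CV = SD/mean = 280/242 = 1.157, hence k = 1/CV² = 0.747.
Then θ = mean/k = 242/0.747 = 324.

k ≈ 0.747, θ ≈ 324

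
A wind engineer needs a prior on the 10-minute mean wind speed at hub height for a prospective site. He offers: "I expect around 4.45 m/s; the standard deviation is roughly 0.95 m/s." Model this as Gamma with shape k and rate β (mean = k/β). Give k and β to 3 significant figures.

For Gamma(k, rate β): mean = k/β, variance = k/β², so CV = 1/√k.
CV = SD/mean = 0.95/4.45 = 0.2135, hence k = 1/CV² = 21.9.
Then β = k/mean = 21.9/4.45 = 4.93.

k ≈ 21.9, β ≈ 4.93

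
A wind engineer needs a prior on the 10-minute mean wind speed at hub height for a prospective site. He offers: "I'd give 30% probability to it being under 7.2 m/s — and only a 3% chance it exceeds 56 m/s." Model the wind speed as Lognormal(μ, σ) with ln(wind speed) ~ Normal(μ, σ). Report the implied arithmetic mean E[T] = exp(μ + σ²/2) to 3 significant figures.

E[T] ≈ 16.2 m/s

If T ~ Lognormal(μ,σ) then ln T ~ Normal(μ,σ), so the p-quantile of ln T is μ + z_p·σ.
ln(7.2) = 1.974 and ln(56) = 4.025; z_{0.3} = -0.5244, z_{0.97} = 1.881.
σ = (4.025 − 1.974)/(1.881 − (-0.5244)) = 0.853.
μ = 1.974 − (-0.5244)·0.853 = 2.421.
E[T] = exp(μ + σ²/2) = exp(2.421 + 0.3637) = 16.2 m/s.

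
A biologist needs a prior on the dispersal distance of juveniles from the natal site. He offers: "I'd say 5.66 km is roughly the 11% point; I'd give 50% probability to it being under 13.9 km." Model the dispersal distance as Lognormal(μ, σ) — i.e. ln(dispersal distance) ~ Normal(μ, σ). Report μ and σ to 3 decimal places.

μ ≈ 2.632, σ ≈ 0.733

If T ~ Lognormal(μ,σ) then ln T ~ Normal(μ,σ), so the p-quantile of ln T is μ + z_p·σ.
ln(5.66) = 1.733 and ln(13.9) = 2.632; z_{0.11} = -1.227, z_{0.5} = 0.
σ = (2.632 − 1.733)/(0 − (-1.227)) = 0.733.
μ = 1.733 − (-1.227)·0.733 = 2.632.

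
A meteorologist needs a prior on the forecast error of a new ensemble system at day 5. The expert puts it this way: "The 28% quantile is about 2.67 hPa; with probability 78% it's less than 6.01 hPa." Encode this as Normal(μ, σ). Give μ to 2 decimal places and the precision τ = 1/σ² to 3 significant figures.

The p-quantile of Normal(μ,σ) is μ + z_p·σ, with z_{0.28} = -0.5828 and z_{0.78} = 0.7722.
Eliminate σ: μ = (z₂·x₁ − z₁·x₂)/(z₂ − z₁) = (0.7722·2.67 − (-0.5828)·6.01)/1.355 = 4.11.
Then σ = (x₂ − x₁)/(z₂ − z₁) = (6.01 − 2.67)/1.355 = 2.46.
Precision τ = 1/σ² = 1/2.465² = 0.165.

μ = 4.11, τ = 0.165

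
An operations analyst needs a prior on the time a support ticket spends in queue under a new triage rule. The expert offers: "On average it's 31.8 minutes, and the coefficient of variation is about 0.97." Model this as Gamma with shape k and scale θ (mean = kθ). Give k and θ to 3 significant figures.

For Gamma(k, scale θ): mean = kθ, variance = kθ², so CV = 1/√k.
CV = 0.97, hence k = 1/CV² = 1.06.
Then θ = mean/k = 31.8/1.06 = 29.9.

k ≈ 1.06, θ ≈ 29.9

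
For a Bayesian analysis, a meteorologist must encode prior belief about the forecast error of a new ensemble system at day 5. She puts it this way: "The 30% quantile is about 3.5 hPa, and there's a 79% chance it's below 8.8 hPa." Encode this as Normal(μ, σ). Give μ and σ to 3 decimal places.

μ = 5.588, σ = 3.983

The p-quantile of Normal(μ,σ) is μ + z_p·σ, with z_{0.3} = -0.5244 and z_{0.79} = 0.8064.
Eliminate σ: μ = (z₂·x₁ − z₁·x₂)/(z₂ − z₁) = (0.8064·3.5 − (-0.5244)·8.8)/1.331 = 5.588.
Then σ = (x₂ − x₁)/(z₂ − z₁) = (8.8 − 3.5)/1.331 = 3.983.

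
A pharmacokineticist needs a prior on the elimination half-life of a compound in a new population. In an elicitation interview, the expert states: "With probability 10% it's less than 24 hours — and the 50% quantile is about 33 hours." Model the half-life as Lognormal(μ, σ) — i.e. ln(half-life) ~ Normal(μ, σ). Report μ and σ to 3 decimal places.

If T ~ Lognormal(μ,σ) then ln T ~ Normal(μ,σ), so the p-quantile of ln T is μ + z_p·σ.
ln(24) = 3.178 and ln(33) = 3.497; z_{0.1} = -1.282, z_{0.5} = 0.
σ = (3.497 − 3.178)/(0 − (-1.282)) = 0.248.
μ = 3.178 − (-1.282)·0.248 = 3.497.

μ ≈ 3.497, σ ≈ 0.248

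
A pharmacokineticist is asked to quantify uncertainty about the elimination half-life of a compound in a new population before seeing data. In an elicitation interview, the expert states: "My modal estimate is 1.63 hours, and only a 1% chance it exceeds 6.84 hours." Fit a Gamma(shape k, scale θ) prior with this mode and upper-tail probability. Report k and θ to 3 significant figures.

k ≈ 3.01, θ ≈ 0.813

Gamma(k,θ) with k>1 has mode (k−1)θ, so θ = 1.63/(k−1).
Need P(X < 6.84) = 0.99 with θ tied to k this way. Start at k = 2, θ = 1.63: P(X<6.84) ≈ 0.922.
Too low — raise k to concentrate. Iterating converges to k ≈ 3.01.
Then θ = 1.63/(3.01−1) ≈ 0.813.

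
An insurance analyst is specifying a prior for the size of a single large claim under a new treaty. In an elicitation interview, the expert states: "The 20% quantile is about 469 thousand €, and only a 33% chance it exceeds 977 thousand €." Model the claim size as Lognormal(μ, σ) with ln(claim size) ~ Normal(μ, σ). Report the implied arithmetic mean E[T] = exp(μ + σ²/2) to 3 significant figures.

E[T] ≈ 895 thousand €

If T ~ Lognormal(μ,σ) then ln T ~ Normal(μ,σ), so the p-quantile of ln T is μ + z_p·σ.
ln(469) = 6.151 and ln(977) = 6.884; z_{0.2} = -0.8416, z_{0.67} = 0.4399.
σ = (6.884 − 6.151)/(0.4399 − (-0.8416)) = 0.573.
μ = 6.151 − (-0.8416)·0.573 = 6.633.
E[T] = exp(μ + σ²/2) = exp(6.633 + 0.1640) = 895 thousand €.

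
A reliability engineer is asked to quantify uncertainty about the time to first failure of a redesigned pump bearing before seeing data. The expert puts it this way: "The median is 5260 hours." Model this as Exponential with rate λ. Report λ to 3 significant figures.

λ ≈ 0.000132

Exponential median = ln 2 / λ, so λ = ln 2 / 5260.0 = 0.000132.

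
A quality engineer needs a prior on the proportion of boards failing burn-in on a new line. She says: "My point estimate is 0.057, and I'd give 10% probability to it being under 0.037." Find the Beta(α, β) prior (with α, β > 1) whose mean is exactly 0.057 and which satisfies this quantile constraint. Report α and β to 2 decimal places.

α ≈ 11.17, β ≈ 184.75

With mean 0.057 fixed, write α = 0.057s, β = 0.943s where s = α+β.
Need P(θ < 0.037) = 0.1 under Beta(0.057s, 0.943s). Normal approximation: (q−m)/√(m(1−m)/s) ≈ z_{0.1} = -1.28, so s ≈ 0.057·0.943·(-1.28)²/(0.037−0.057)² = 220.7.
At s = 220.7: P(θ<0.037) ≈ 0.085. Adjusting to match 0.1 gives s ≈ 195.92.
So α = 0.057·195.92 ≈ 11.17, β = 0.943·195.92 ≈ 184.75.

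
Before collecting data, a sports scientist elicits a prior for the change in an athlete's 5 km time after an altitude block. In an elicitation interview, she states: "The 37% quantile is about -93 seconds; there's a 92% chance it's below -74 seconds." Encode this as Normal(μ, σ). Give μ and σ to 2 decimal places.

μ = -89.37, σ = 10.94

The p-quantile of Normal(μ,σ) is μ + z_p·σ, with z_{0.37} = -0.3319 and z_{0.92} = 1.405.
Eliminate σ: μ = (z₂·x₁ − z₁·x₂)/(z₂ − z₁) = (1.405·-93 − (-0.3319)·-74)/1.737 = -89.37.
Then σ = (x₂ − x₁)/(z₂ − z₁) = (-74 − -93)/1.737 = 10.94.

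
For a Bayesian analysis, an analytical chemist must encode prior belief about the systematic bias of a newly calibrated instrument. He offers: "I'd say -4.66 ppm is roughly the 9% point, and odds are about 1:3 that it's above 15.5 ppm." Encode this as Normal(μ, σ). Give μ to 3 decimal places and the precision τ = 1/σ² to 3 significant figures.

The p-quantile of Normal(μ,σ) is μ + z_p·σ, with z_{0.09} = -1.341 and z_{0.75} = 0.6745.
Eliminate σ: μ = (z₂·x₁ − z₁·x₂)/(z₂ − z₁) = (0.6745·-4.66 − (-1.341)·15.5)/2.015 = 8.753.
Then σ = (x₂ − x₁)/(z₂ − z₁) = (15.5 − -4.66)/2.015 = 10.004.
Precision τ = 1/σ² = 1/10² = 0.00999.

μ = 8.753, τ = 0.00999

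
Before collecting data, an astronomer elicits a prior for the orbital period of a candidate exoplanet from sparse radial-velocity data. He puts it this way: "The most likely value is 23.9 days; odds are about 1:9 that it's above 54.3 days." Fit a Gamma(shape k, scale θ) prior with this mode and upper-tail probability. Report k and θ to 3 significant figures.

k ≈ 3.86, θ ≈ 8.37

Gamma(k,θ) with k>1 has mode (k−1)θ, so θ = 23.9/(k−1).
Need P(X < 54.3) = 0.9 with θ tied to k this way. Start at k = 2, θ = 23.9: P(X<54.3) ≈ 0.663.
Too low — raise k to concentrate. Iterating converges to k ≈ 3.86.
Then θ = 23.9/(3.86−1) ≈ 8.37.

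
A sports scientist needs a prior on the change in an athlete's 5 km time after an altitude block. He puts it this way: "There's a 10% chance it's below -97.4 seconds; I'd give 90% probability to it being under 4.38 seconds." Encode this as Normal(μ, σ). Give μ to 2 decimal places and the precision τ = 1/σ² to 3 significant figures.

μ = -46.51, τ = 0.000634

The p-quantile of Normal(μ,σ) is μ + z_p·σ, with z_{0.1} = -1.282 and z_{0.9} = 1.282.
Eliminate σ: μ = (z₂·x₁ − z₁·x₂)/(z₂ − z₁) = (1.282·-97.4 − (-1.282)·4.38)/2.563 = -46.51.
Then σ = (x₂ − x₁)/(z₂ − z₁) = (4.38 − -97.4)/2.563 = 39.71.
Precision τ = 1/σ² = 1/39.71² = 0.000634.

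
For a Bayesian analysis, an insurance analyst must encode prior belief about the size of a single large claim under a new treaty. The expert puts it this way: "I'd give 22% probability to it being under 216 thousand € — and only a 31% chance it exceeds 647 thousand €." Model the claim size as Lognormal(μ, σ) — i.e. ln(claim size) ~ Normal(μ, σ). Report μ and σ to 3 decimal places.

If T ~ Lognormal(μ,σ) then ln T ~ Normal(μ,σ), so the p-quantile of ln T is μ + z_p·σ.
ln(216) = 5.375 and ln(647) = 6.472; z_{0.22} = -0.7722, z_{0.69} = 0.4959.
σ = (6.472 − 5.375)/(0.4959 − (-0.7722)) = 0.865.
μ = 5.375 − (-0.7722)·0.865 = 6.043.

μ ≈ 6.043, σ ≈ 0.865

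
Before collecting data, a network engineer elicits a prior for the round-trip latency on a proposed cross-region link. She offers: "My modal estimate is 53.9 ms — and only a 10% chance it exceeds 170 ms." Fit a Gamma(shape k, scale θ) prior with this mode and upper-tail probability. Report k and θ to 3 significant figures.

Gamma(k,θ) with k>1 has mode (k−1)θ, so θ = 53.9/(k−1).
Need P(X < 170) = 0.9 with θ tied to k this way. Start at k = 2, θ = 53.9: P(X<170) ≈ 0.823.
Too low — raise k to concentrate. Iterating converges to k ≈ 2.43.
Then θ = 53.9/(2.43−1) ≈ 37.6.

k ≈ 2.43, θ ≈ 37.6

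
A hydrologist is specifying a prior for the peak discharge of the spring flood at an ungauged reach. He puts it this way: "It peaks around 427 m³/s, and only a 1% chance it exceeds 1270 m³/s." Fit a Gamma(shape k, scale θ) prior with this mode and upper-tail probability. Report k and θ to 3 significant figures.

k ≈ 4.8, θ ≈ 112

Gamma(k,θ) with k>1 has mode (k−1)θ, so θ = 427/(k−1).
Need P(X < 1270) = 0.99 with θ tied to k this way. Start at k = 2, θ = 427: P(X<1270) ≈ 0.797.
Too low — raise k to concentrate. Iterating converges to k ≈ 4.8.
Then θ = 427/(4.8−1) ≈ 112.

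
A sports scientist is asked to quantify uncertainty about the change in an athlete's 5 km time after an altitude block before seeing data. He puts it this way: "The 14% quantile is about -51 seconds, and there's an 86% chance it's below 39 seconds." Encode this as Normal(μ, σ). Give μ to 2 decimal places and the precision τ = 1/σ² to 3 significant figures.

μ = -6.00, τ = 0.000576

For Normal(μ,σ), the p-quantile is μ + z_p·σ. Here z_{0.14} = -1.08, z_{0.86} = 1.08.
So -51 = μ − 1.08σ and 39 = μ + 1.08σ.
Subtracting: σ = (39 − -51)/(1.08 − (-1.08)) = 41.65.
Then μ = -51 − (-1.08)·41.65 = -6.00.
Precision τ = 1/σ² = 1/41.65² = 0.000576.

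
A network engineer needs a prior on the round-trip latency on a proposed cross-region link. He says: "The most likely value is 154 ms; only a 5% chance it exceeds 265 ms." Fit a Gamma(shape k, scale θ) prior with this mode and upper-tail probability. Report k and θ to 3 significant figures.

Gamma(k,θ) with k>1 has mode (k−1)θ, so θ = 154/(k−1).
Need P(X < 265) = 0.95 with θ tied to k this way. Start at k = 2, θ = 154: P(X<265) ≈ 0.513.
Too low — raise k to concentrate. Iterating converges to k ≈ 10.5.
Then θ = 154/(10.5−1) ≈ 16.3.

k ≈ 10.5, θ ≈ 16.3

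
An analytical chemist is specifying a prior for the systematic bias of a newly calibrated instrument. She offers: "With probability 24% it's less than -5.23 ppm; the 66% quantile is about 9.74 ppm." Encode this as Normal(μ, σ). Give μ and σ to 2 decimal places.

μ = 4.22, σ = 13.38

The p-quantile of Normal(μ,σ) is μ + z_p·σ, with z_{0.24} = -0.7063 and z_{0.66} = 0.4125.
Eliminate σ: μ = (z₂·x₁ − z₁·x₂)/(z₂ − z₁) = (0.4125·-5.23 − (-0.7063)·9.74)/1.119 = 4.22.
Then σ = (x₂ − x₁)/(z₂ − z₁) = (9.74 − -5.23)/1.119 = 13.38.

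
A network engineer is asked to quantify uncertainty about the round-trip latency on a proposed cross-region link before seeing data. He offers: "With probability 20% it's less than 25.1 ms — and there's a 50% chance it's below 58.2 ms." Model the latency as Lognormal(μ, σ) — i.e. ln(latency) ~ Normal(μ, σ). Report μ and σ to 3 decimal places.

μ ≈ 4.064, σ ≈ 0.999

If T ~ Lognormal(μ,σ) then ln T ~ Normal(μ,σ), so the p-quantile of ln T is μ + z_p·σ.
ln(25.1) = 3.223 and ln(58.2) = 4.064; z_{0.2} = -0.8416, z_{0.5} = 0.
σ = (4.064 − 3.223)/(0 − (-0.8416)) = 0.999.
μ = 3.223 − (-0.8416)·0.999 = 4.064.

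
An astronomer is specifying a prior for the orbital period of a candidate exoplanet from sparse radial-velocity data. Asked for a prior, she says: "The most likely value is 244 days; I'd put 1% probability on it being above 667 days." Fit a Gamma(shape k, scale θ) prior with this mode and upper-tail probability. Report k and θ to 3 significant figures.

Gamma(k,θ) with k>1 has mode (k−1)θ, so θ = 244/(k−1).
Need P(X < 667) = 0.99 with θ tied to k this way. Start at k = 2, θ = 244: P(X<667) ≈ 0.757.
Too low — raise k to concentrate. Iterating converges to k ≈ 5.55.
Then θ = 244/(5.55−1) ≈ 53.6.

k ≈ 5.55, θ ≈ 53.6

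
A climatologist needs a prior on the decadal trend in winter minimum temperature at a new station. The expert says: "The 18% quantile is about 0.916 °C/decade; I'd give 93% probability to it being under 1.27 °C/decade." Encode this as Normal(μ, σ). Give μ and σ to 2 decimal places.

The p-quantile of Normal(μ,σ) is μ + z_p·σ, with z_{0.18} = -0.9154 and z_{0.93} = 1.476.
Eliminate σ: μ = (z₂·x₁ − z₁·x₂)/(z₂ − z₁) = (1.476·0.916 − (-0.9154)·1.27)/2.391 = 1.05.
Then σ = (x₂ − x₁)/(z₂ − z₁) = (1.27 − 0.916)/2.391 = 0.15.

μ = 1.05, σ = 0.15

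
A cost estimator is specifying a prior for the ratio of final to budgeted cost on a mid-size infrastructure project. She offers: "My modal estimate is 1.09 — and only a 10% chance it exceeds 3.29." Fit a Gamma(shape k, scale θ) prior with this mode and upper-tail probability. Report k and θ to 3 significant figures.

Gamma(k,θ) with k>1 has mode (k−1)θ, so θ = 1.09/(k−1).
Need P(X < 3.29) = 0.9 with θ tied to k this way. Start at k = 2, θ = 1.09: P(X<3.29) ≈ 0.804.
Too low — raise k to concentrate. Iterating converges to k ≈ 2.56.
Then θ = 1.09/(2.56−1) ≈ 0.7.

k ≈ 2.56, θ ≈ 0.7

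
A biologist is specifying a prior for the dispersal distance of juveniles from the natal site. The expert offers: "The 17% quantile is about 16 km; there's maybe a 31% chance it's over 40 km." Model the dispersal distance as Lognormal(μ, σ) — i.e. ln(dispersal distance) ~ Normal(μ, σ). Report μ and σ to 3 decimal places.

If T ~ Lognormal(μ,σ) then ln T ~ Normal(μ,σ), so the p-quantile of ln T is μ + z_p·σ.
ln(16) = 2.773 and ln(40) = 3.689; z_{0.17} = -0.9542, z_{0.69} = 0.4959.
σ = (3.689 − 2.773)/(0.4959 − (-0.9542)) = 0.632.
μ = 2.773 − (-0.9542)·0.632 = 3.376.

μ ≈ 3.376, σ ≈ 0.632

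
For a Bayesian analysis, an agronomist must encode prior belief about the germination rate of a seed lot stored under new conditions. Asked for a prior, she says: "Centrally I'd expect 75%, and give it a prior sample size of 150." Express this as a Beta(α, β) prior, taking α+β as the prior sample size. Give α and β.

Under the effective-sample-size interpretation, Beta(α, β) has prior mean α/(α+β) and prior sample size α+β.
So α+β = 150 and α/(α+β) = 0.75, giving α = 0.75·150 = 112.5 and β = 150 − 112.5 = 37.5.

α = 112.5, β = 37.5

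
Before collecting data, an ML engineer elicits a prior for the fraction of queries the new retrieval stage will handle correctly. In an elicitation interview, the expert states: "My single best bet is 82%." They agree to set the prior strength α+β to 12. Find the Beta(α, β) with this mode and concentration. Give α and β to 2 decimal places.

For α,β > 1 the Beta mode is (α−1)/(α+β−2). With α+β = 12, the mode is (α−1)/10.
Set (α−1)/10 = 0.82 → α = 1 + 0.82·10 = 9.20.
β = 12 − α = 2.80.

α = 9.20, β = 2.80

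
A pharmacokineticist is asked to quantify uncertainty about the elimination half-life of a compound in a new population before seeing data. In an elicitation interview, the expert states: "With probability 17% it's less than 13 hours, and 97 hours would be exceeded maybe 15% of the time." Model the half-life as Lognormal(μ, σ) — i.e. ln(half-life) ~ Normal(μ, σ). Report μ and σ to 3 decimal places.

If T ~ Lognormal(μ,σ) then ln T ~ Normal(μ,σ), so the p-quantile of ln T is μ + z_p·σ.
ln(13) = 2.565 and ln(97) = 4.575; z_{0.17} = -0.9542, z_{0.85} = 1.036.
σ = (4.575 − 2.565)/(1.036 − (-0.9542)) = 1.010.
μ = 2.565 − (-0.9542)·1.010 = 3.528.

μ ≈ 3.528, σ ≈ 1.010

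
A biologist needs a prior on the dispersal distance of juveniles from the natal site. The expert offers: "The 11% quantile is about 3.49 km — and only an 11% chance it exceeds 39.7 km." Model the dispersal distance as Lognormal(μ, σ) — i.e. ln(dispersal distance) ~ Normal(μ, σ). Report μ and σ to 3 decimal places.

If T ~ Lognormal(μ,σ) then ln T ~ Normal(μ,σ), so the p-quantile of ln T is μ + z_p·σ.
ln(3.49) = 1.25 and ln(39.7) = 3.681; z_{0.11} = -1.227, z_{0.89} = 1.227.
σ = (3.681 − 1.25)/(1.227 − (-1.227)) = 0.991.
μ = 1.25 − (-1.227)·0.991 = 2.466.

μ ≈ 2.466, σ ≈ 0.991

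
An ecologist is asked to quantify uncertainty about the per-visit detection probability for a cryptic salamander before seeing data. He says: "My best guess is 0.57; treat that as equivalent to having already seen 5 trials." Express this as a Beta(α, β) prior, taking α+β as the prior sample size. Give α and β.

Under the effective-sample-size interpretation, Beta(α, β) has prior mean α/(α+β) and prior sample size α+β.
So α+β = 5 and α/(α+β) = 0.57, giving α = 0.57·5 = 2.85 and β = 5 − 2.85 = 2.15.

α = 2.85, β = 2.15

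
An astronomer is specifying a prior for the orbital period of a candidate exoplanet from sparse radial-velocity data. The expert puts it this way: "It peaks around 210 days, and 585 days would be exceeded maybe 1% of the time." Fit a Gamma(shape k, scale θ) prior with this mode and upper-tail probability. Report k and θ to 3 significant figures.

Gamma(k,θ) with k>1 has mode (k−1)θ, so θ = 210/(k−1).
Need P(X < 585) = 0.99 with θ tied to k this way. Start at k = 2, θ = 210: P(X<585) ≈ 0.766.
Too low — raise k to concentrate. Iterating converges to k ≈ 5.36.
Then θ = 210/(5.36−1) ≈ 48.1.

k ≈ 5.36, θ ≈ 48.1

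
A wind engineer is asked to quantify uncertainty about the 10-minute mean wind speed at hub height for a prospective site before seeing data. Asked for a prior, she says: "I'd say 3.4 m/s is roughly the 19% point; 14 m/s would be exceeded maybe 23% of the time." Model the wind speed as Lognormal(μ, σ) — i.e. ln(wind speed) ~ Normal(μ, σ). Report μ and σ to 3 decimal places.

μ ≈ 1.992, σ ≈ 0.875

If T ~ Lognormal(μ,σ) then ln T ~ Normal(μ,σ), so the p-quantile of ln T is μ + z_p·σ.
ln(3.4) = 1.224 and ln(14) = 2.639; z_{0.19} = -0.8779, z_{0.77} = 0.7388.
σ = (2.639 − 1.224)/(0.7388 − (-0.8779)) = 0.875.
μ = 1.224 − (-0.8779)·0.875 = 1.992.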